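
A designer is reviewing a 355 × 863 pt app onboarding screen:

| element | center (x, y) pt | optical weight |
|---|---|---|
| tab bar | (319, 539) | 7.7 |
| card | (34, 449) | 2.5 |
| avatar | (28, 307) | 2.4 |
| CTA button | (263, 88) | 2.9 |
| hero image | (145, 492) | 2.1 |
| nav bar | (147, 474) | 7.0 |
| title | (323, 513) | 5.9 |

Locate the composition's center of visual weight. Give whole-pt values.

Weights sum to 7.7 + 2.5 + 2.4 + 2.9 + 2.1 + 7.0 + 5.9 = 30.5.
Σw·x = 6610.4; x̄ = 6610.4/30.5 ≈ 216.73.
y: moment 13642.7 / weight 30.5 ≈ 447.30

(217, 447)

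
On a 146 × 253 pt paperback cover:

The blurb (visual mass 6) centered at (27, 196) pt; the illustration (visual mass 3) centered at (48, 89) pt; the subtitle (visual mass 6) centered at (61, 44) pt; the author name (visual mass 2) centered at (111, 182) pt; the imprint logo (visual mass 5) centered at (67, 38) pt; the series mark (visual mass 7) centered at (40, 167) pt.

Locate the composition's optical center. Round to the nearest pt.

Total weight = 6 + 3 + 6 + 2 + 5 + 7 = 29.
x: (6·27 + 3·48 + 6·61 + 2·111 + 5·67 + 7·40) / 29 = 1509 / 29 ≈ 52.03
y: (6·196 + 3·89 + 6·44 + 2·182 + 5·38 + 7·167) / 29 = 3430 / 29 ≈ 118.28

(52, 118)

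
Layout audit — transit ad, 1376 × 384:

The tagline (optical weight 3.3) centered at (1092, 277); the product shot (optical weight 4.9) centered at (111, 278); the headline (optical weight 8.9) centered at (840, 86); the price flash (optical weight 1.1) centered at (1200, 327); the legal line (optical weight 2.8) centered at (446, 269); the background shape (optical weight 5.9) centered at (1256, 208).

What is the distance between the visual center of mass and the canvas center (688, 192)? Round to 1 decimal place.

Total weight = 3.3 + 4.9 + 8.9 + 1.1 + 2.8 + 5.9 = 26.9.
x-moment: 3.3·1092 + 4.9·111 + 8.9·840 + 1.1·1200 + 2.8·446 + 5.9·1256 = 21602.7; centroid 21602.7/26.9 ≈ 803.07.
y-moment: 3.3·277 + 4.9·278 + 8.9·86 + 1.1·327 + 2.8·269 + 5.9·208 = 5381.8; centroid 5381.8/26.9 ≈ 200.07.
Relative to (688, 192): Δ = (115.07, 8.07); |Δ| = √(115.07² + 8.07²) ≈ 115.36.

≈ 115.4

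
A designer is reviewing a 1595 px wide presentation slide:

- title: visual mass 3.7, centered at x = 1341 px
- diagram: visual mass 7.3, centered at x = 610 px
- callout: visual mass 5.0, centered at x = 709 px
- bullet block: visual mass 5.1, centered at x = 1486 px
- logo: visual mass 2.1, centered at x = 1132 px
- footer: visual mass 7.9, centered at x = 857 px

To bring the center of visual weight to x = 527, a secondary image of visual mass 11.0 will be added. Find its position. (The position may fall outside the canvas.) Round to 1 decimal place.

After adding the secondary image, total weight = 3.7 + 7.3 + 5.0 + 5.1 + 2.1 + 7.9 + 11.0 = 42.1.
Along x: (29685.8 + 11.0·x) / 42.1 = 527 (existing moment 3.7·1341 + 7.3·610 + 5.0·709 + 5.1·1486 + 2.1·1132 + 7.9·857 = 29685.8) ⇒ x = (22186.7 − 29685.8) / 11.0 ≈ -681.74.

x ≈ -681.7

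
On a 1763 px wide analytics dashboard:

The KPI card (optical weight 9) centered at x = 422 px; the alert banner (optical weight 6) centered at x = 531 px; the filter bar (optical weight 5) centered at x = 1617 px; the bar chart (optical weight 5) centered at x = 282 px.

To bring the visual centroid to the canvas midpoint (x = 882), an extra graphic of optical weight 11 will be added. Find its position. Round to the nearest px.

After adding the extra graphic, total weight = 9 + 6 + 5 + 5 + 11 = 36.
Along x: (16479 + 11·x) / 36 = 882 (existing moment 9·422 + 6·531 + 5·1617 + 5·282 = 16479) ⇒ x = (31752 − 16479) / 11 ≈ 1388.45.

x ≈ 1388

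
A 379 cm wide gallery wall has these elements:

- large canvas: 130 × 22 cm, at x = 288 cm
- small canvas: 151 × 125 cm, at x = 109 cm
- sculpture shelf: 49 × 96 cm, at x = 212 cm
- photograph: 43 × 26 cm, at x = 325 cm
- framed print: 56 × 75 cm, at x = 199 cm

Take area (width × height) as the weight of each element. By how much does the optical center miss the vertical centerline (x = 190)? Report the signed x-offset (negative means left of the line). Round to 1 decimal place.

Areas → weights: large canvas 130·22 = 2860, small canvas 151·125 = 18875, sculpture shelf 49·96 = 4704, photograph 43·26 = 1118, framed print 56·75 = 4200; Σw = 31757.
Σw·x = 2860·288 + 18875·109 + 4704·212 + 1118·325 + 4200·199 = 5077453, so x̄ = 5077453/31757 ≈ 159.88.
Against x = 190, that's 159.88 − 190 = -30.12.

≈ -30.1 cm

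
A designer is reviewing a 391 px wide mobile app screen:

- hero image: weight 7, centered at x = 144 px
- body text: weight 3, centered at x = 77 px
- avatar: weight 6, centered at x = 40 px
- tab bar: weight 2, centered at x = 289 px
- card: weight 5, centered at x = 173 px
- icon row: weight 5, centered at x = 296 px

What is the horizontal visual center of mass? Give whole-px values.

x ≈ 157

Σw = 7 + 3 + 6 + 2 + 5 + 5 = 28.
x: (7·144 + 3·77 + 6·40 + 2·289 + 5·173 + 5·296) / 28 = 4402 / 28 ≈ 157.21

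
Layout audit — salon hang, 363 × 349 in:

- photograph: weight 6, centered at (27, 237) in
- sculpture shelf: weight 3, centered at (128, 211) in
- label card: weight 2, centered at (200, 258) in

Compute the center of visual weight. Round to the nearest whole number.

(86, 234)

Weights sum to 6 + 3 + 2 = 11.
x: (6·27 + 3·128 + 2·200) / 11 = 946 / 11 ≈ 86.00
y: (6·237 + 3·211 + 2·258) / 11 = 2571 / 11 ≈ 233.73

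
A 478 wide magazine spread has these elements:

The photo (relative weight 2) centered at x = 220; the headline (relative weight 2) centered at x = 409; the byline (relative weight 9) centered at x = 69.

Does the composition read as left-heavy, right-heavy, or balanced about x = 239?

left-heavy

Total weight = 2 + 2 + 9 = 13.
x-moment: 2·220 + 2·409 + 9·69 = 1879; centroid 1879/13 ≈ 144.54.
144.5 lies left of the midline 239, so the layout is left-heavy.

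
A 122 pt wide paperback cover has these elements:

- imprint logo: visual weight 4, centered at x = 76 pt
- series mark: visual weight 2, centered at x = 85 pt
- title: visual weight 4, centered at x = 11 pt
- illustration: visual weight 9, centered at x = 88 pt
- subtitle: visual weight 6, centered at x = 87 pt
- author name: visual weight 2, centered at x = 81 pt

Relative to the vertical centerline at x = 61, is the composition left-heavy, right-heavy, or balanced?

right-heavy

Total weight = 4 + 2 + 4 + 9 + 6 + 2 = 27.
x-moment: 4·76 + 2·85 + 4·11 + 9·88 + 6·87 + 2·81 = 1994; centroid 1994/27 ≈ 73.85.
73.9 vs midline 61 → right-heavy.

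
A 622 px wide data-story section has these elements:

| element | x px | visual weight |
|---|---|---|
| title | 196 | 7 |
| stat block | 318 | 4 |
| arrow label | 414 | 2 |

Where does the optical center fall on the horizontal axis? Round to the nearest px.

x ≈ 267

Total weight = 7 + 4 + 2 = 13.
x: (7·196 + 4·318 + 2·414) / 13 = 3472 / 13 ≈ 267.08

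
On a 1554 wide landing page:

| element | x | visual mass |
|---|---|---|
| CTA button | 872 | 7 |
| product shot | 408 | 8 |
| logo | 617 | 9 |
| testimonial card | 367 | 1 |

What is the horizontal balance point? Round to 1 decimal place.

x ≈ 611.5

Σw = 7 + 8 + 9 + 1 = 25.
x: (7·872 + 8·408 + 9·617 + 1·367) / 25 = 15288 / 25 ≈ 611.52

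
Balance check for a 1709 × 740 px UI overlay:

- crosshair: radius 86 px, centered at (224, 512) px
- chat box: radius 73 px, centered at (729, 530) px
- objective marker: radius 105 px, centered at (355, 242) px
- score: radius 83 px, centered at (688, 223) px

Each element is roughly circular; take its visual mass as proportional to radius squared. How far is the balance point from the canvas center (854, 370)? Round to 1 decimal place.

≈ 391.1 px

r² weights: crosshair 86² = 7396, chat box 73² = 5329, objective marker 105² = 11025, score 83² = 6889. Total = 30639.
Σw·x = 7396·224 + 5329·729 + 11025·355 + 6889·688 = 14195052, so x̄ = 14195052/30639 ≈ 463.30.
Σw·y = 7396·512 + 5329·530 + 11025·242 + 6889·223 = 10815419, so ȳ = 10815419/30639 ≈ 353.00.
From (854, 370): dx = -390.70, dy = -17.00, so the distance is √(dx²+dy²) ≈ 391.07.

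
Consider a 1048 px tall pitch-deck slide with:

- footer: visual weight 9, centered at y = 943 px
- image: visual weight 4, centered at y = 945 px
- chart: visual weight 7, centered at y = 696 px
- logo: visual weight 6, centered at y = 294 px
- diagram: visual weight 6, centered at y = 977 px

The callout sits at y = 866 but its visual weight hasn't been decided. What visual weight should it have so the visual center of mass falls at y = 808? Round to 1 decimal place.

Existing Σw = 32 (9 + 4 + 7 + 6 + 6); existing moment 9·943 + 4·945 + 7·696 + 6·294 + 6·977 = 24765.
Set Σw·y/Σw = 808: (24765 + 866w) = 808·(32 + w).
Rearranging, w·(866 − 808) = 808·32 − 24765 = 1091, so w ≈ 1091/58 = 18.81.

w ≈ 18.8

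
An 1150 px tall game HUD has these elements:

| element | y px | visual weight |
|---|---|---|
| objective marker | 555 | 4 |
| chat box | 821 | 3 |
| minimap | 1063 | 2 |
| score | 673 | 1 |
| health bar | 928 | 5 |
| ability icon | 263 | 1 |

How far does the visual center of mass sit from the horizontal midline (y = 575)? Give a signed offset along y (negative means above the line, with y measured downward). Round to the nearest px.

Weights sum to 4 + 3 + 2 + 1 + 5 + 1 = 16.
y: moment 12385 / weight 16 ≈ 774.06
Offset from y = 575: 774.06 − 575 ≈ 199.06.

≈ 199 px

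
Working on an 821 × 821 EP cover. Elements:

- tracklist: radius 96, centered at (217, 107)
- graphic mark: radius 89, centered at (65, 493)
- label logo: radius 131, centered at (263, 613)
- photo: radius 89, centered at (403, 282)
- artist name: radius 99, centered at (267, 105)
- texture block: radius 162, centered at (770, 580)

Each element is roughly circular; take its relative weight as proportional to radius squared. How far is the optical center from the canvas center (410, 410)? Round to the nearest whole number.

≈ 26

r² weights: tracklist 96² = 9216, graphic mark 89² = 7921, label logo 131² = 17161, photo 89² = 7921, artist name 99² = 9801, texture block 162² = 26244. Total = 78264.
x-moment: 9216·217 + 7921·65 + 17161·263 + 7921·403 + 9801·267 + 26244·770 = 33044990; centroid 33044990/78264 ≈ 422.22.
y-moment: 9216·107 + 7921·493 + 17161·613 + 7921·282 + 9801·105 + 26244·580 = 33895205; centroid 33895205/78264 ≈ 433.09.
Offset from (410, 410): Δx ≈ 12.22, Δy ≈ 23.09; distance = √(Δx² + Δy²) ≈ 26.12.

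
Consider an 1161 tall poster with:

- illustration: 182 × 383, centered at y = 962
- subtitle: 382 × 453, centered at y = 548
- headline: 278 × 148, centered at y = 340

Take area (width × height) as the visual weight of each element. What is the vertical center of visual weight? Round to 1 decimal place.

y ≈ 619.5

Areas → weights: illustration 182·383 = 69706, subtitle 382·453 = 173046, headline 278·148 = 41144; Σw = 283896.
y: (69706·962 + 173046·548 + 41144·340) / 283896 = 175875340 / 283896 ≈ 619.51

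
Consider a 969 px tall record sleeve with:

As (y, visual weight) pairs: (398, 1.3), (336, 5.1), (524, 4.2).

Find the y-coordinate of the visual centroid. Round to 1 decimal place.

y ≈ 418.1

Σw = 1.3 + 5.1 + 4.2 = 10.6.
Σw·y = 1.3·398 + 5.1·336 + 4.2·524 = 4431.8, so ȳ = 4431.8/10.6 ≈ 418.09.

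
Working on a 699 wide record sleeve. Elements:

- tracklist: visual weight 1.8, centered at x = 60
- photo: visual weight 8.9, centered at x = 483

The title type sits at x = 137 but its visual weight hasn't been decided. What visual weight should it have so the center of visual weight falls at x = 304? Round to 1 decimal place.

Existing Σw = 10.7 (1.8 + 8.9); existing moment 1.8·60 + 8.9·483 = 4406.7.
For the centroid to hit 304: (4406.7 + w·137) / (10.7 + w) = 304.
Solving: w = (304·10.7 − 4406.7) / (137 − 304) = -1153.9 / -167 ≈ 6.91.

w ≈ 6.9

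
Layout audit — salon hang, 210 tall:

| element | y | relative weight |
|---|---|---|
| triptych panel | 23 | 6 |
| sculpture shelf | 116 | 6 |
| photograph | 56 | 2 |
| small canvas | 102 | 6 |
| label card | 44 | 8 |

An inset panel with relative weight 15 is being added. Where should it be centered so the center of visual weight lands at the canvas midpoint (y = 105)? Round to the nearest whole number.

With the inset panel, Σw becomes 6 + 6 + 2 + 6 + 8 + 15 = 43.
y: target moment 43×105 = 4515; current 6·23 + 6·116 + 2·56 + 6·102 + 8·44 = 1910; the inset panel supplies 2605, so y = 2605/15 ≈ 173.67.

y ≈ 174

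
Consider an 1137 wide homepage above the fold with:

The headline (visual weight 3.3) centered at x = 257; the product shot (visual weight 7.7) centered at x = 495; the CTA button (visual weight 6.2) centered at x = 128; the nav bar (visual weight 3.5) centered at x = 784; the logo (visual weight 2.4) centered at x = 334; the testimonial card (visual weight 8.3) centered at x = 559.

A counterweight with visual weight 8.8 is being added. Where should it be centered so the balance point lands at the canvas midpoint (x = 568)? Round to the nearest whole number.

x ≈ 1045

With the counterweight, Σw becomes 3.3 + 7.7 + 6.2 + 3.5 + 2.4 + 8.3 + 8.8 = 40.2.
x: need Σw·x = 40.2·568 = 22833.6. Existing = 3.3·257 + 7.7·495 + 6.2·128 + 3.5·784 + 2.4·334 + 8.3·559 = 13638.5. Remainder 9195.1 / 8.8 ≈ 1044.90.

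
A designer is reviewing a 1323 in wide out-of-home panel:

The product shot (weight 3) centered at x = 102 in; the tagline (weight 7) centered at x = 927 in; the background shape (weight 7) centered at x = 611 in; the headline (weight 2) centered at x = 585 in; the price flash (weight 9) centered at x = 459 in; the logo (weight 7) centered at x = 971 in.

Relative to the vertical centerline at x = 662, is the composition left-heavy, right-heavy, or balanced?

Σw = 3 + 7 + 7 + 2 + 9 + 7 = 35.
Σw·x = 23170; x̄ = 23170/35 ≈ 662.00.
662.00 = 662 exactly: balanced.

balanced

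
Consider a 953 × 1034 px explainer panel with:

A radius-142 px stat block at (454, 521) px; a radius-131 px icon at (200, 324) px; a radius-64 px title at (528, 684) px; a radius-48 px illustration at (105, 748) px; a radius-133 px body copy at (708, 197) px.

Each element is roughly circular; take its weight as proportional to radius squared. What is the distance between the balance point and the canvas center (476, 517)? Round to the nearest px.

Weights ∝ r²: stat block 142² = 20164, icon 131² = 17161, title 64² = 4096, illustration 48² = 2304, body copy 133² = 17689; Σw = 61414.
Σw·x = 20164·454 + 17161·200 + 4096·528 + 2304·105 + 17689·708 = 27515076, so x̄ = 27515076/61414 ≈ 448.03.
Σw·y = 20164·521 + 17161·324 + 4096·684 + 2304·748 + 17689·197 = 24075397, so ȳ = 24075397/61414 ≈ 392.02.
From (476, 517): dx = -27.97, dy = -124.98, so the distance is √(dx²+dy²) ≈ 128.07.

≈ 128 px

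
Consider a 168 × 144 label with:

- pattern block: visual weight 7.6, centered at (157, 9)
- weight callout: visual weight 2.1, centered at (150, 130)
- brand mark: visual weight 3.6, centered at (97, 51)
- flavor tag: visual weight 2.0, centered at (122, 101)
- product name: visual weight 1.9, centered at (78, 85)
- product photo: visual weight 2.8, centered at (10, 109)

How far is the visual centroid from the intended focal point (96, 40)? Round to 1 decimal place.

≈ 26.6

Total weight = 7.6 + 2.1 + 3.6 + 2.0 + 1.9 + 2.8 = 20.0.
Σw·x = 7.6·157 + 2.1·150 + 3.6·97 + 2.0·122 + 1.9·78 + 2.8·10 = 2277.6, so x̄ = 2277.6/20.0 ≈ 113.88.
Σw·y = 7.6·9 + 2.1·130 + 3.6·51 + 2.0·101 + 1.9·85 + 2.8·109 = 1193.7, so ȳ = 1193.7/20.0 ≈ 59.69.
Relative to (96, 40): Δ = (17.88, 19.69); |Δ| = √(17.88² + 19.69²) ≈ 26.59.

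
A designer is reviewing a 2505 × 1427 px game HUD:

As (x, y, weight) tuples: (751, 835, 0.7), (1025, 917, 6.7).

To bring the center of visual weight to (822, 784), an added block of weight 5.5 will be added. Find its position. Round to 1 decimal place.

With the added block, Σw becomes 0.7 + 6.7 + 5.5 = 12.9.
x: target moment 12.9×822 = 10603.8; current 0.7·751 + 6.7·1025 = 7393.2; the added block supplies 3210.6, so x = 3210.6/5.5 ≈ 583.75.
y: target moment 12.9×784 = 10113.6; current 0.7·835 + 6.7·917 = 6728.4; the added block supplies 3385.2, so y = 3385.2/5.5 ≈ 615.49.

(583.7, 615.5)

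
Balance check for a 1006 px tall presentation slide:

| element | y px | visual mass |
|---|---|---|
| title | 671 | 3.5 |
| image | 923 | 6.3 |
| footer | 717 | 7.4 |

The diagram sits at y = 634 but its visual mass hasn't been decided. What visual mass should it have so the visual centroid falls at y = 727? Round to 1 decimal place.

Fixed elements: Σw = 3.5 + 6.3 + 7.4 = 17.2, Σw·y = 3.5·671 + 6.3·923 + 7.4·717 = 13469.2.
Set Σw·y/Σw = 727: (13469.2 + 634w) = 727·(17.2 + w).
Rearranging, w·(634 − 727) = 727·17.2 − 13469.2 = -964.8, so w ≈ -964.8/-93 = 10.37.

w ≈ 10.4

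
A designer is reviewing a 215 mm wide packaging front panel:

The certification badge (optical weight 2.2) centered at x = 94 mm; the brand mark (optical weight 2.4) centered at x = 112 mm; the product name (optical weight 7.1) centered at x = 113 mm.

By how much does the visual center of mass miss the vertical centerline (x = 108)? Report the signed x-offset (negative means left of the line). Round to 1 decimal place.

Σw = 2.2 + 2.4 + 7.1 = 11.7.
Σw·x = 2.2·94 + 2.4·112 + 7.1·113 = 1277.9, so x̄ = 1277.9/11.7 ≈ 109.22.
Difference: 109.22 − 108 ≈ 1.22.

≈ 1.2 mm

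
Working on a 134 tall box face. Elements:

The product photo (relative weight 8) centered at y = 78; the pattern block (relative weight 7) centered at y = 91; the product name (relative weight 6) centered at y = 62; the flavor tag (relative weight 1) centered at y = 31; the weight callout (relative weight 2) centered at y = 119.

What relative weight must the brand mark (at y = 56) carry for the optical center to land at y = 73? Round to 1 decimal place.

w ≈ 8.8

Existing Σw = 24 (8 + 7 + 6 + 1 + 2); existing moment 8·78 + 7·91 + 6·62 + 1·31 + 2·119 = 1902.
Balance at y = 73 requires (1902 + w·56) / (24 + w) = 73.
Solving: w = (73·24 − 1902) / (56 − 73) = -150 / -17 ≈ 8.82.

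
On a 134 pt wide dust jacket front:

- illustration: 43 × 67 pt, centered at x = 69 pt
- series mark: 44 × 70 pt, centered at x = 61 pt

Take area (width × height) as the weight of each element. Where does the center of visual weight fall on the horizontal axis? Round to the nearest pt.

x ≈ 65

Areas → weights: illustration 43·67 = 2881, series mark 44·70 = 3080; Σw = 5961.
x: (2881·69 + 3080·61) / 5961 = 386669 / 5961 ≈ 64.87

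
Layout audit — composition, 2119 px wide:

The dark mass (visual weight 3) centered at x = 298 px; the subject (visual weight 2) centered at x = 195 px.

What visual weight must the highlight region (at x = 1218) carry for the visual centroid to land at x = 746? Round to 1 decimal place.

w ≈ 5.2

Known weights sum to 3 + 2 = 5; their moment is 3·298 + 2·195 = 1284.
Balance at x = 746 requires (1284 + w·1218) / (5 + w) = 746.
Solving: w = (746·5 − 1284) / (1218 − 746) = 2446 / 472 ≈ 5.18.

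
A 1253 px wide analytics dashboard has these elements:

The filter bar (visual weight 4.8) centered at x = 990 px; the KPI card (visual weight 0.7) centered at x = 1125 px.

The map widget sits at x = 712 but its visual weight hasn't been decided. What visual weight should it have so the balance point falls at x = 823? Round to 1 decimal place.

w ≈ 9.1

Known weights sum to 4.8 + 0.7 = 5.5; their moment is 4.8·990 + 0.7·1125 = 5539.5.
For the centroid to hit 823: (5539.5 + w·712) / (5.5 + w) = 823.
Solving: w = (823·5.5 − 5539.5) / (712 − 823) = -1013.0 / -111 ≈ 9.13.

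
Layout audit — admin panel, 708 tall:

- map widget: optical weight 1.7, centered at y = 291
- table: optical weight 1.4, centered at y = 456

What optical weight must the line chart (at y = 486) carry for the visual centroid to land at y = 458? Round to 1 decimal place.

Known weights sum to 1.7 + 1.4 = 3.1; their moment is 1.7·291 + 1.4·456 = 1133.1.
Set Σw·y/Σw = 458: (1133.1 + 486w) = 458·(3.1 + w).
So w = (458·3.1 − 1133.1)/(486 − 458) = 286.7/28 ≈ 10.24.

w ≈ 10.2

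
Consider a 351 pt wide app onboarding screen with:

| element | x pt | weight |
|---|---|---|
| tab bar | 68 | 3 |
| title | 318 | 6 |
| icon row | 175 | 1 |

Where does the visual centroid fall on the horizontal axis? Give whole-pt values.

x ≈ 229

Weights sum to 3 + 6 + 1 = 10.
x-moment: 3·68 + 6·318 + 1·175 = 2287; centroid 2287/10 ≈ 228.70.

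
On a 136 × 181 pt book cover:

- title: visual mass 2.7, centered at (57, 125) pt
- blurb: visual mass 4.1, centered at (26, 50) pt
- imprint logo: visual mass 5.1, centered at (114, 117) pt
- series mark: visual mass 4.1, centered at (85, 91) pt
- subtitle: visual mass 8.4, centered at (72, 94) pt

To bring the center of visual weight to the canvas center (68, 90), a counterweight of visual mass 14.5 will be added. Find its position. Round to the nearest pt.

With the counterweight, Σw becomes 2.7 + 4.1 + 5.1 + 4.1 + 8.4 + 14.5 = 38.9.
Along x: (1795.2 + 14.5·x) / 38.9 = 68 (existing moment 2.7·57 + 4.1·26 + 5.1·114 + 4.1·85 + 8.4·72 = 1795.2) ⇒ x = (2645.2 − 1795.2) / 14.5 ≈ 58.62.
Along y: (2301.9 + 14.5·y) / 38.9 = 90 (existing moment 2.7·125 + 4.1·50 + 5.1·117 + 4.1·91 + 8.4·94 = 2301.9) ⇒ y = (3501.0 − 2301.9) / 14.5 ≈ 82.70.

(59, 83)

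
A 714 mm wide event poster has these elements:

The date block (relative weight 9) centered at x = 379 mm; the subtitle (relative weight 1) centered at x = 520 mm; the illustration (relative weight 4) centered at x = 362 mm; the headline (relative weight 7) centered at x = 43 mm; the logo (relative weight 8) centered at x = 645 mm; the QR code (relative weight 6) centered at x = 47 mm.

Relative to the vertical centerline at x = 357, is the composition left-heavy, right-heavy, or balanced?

left-heavy

Weights sum to 9 + 1 + 4 + 7 + 8 + 6 = 35.
x: (9·379 + 1·520 + 4·362 + 7·43 + 8·645 + 6·47) / 35 = 11122 / 35 ≈ 317.77
Since 317.8 is left of 357, the composition reads left-heavy.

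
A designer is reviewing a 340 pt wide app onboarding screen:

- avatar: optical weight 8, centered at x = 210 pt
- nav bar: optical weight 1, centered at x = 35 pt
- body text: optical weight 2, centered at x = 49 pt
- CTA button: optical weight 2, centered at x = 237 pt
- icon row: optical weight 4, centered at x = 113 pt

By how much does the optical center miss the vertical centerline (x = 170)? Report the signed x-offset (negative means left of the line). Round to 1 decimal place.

Weights sum to 8 + 1 + 2 + 2 + 4 = 17.
x: (8·210 + 1·35 + 2·49 + 2·237 + 4·113) / 17 = 2739 / 17 ≈ 161.12
Offset from x = 170: 161.12 − 170 ≈ -8.88.

≈ -8.9 pt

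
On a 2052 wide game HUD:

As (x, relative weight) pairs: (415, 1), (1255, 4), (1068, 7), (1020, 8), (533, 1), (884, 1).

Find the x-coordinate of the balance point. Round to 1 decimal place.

x ≈ 1022.2

Σw = 1 + 4 + 7 + 8 + 1 + 1 = 22.
x: moment 22488 / weight 22 ≈ 1022.18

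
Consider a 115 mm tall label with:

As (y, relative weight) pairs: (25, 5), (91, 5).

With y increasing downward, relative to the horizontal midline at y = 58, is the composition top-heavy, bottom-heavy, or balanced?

Σw = 5 + 5 = 10.
y: (5·25 + 5·91) / 10 = 580 / 10 ≈ 58.00
58.00 = 58 exactly: balanced.

balanced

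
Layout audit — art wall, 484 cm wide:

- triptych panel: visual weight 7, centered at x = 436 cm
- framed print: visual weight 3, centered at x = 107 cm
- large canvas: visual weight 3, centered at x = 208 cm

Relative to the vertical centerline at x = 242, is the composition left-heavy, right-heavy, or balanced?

right-heavy

Weights sum to 7 + 3 + 3 = 13.
x: (7·436 + 3·107 + 3·208) / 13 = 3997 / 13 ≈ 307.46
Since 307.5 is right of 242, the composition reads right-heavy.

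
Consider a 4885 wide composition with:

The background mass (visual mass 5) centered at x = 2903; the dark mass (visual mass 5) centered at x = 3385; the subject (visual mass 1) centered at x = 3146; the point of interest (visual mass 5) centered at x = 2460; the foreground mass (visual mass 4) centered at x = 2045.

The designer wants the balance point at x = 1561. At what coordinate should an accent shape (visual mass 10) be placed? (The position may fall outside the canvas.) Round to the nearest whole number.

New total weight: (5 + 5 + 1 + 5 + 4) + 10 = 30.
Along x: (55066 + 10·x) / 30 = 1561 (existing moment 5·2903 + 5·3385 + 1·3146 + 5·2460 + 4·2045 = 55066) ⇒ x = (46830 − 55066) / 10 ≈ -823.60.

x ≈ -824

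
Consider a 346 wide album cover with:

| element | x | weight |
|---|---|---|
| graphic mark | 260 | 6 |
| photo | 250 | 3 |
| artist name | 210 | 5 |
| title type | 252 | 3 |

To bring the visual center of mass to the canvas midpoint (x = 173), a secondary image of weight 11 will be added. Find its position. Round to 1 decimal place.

New total weight: (6 + 3 + 5 + 3) + 11 = 28.
x: need Σw·x = 28·173 = 4844. Existing = 6·260 + 3·250 + 5·210 + 3·252 = 4116. Remainder 728 / 11 ≈ 66.18.

x ≈ 66.2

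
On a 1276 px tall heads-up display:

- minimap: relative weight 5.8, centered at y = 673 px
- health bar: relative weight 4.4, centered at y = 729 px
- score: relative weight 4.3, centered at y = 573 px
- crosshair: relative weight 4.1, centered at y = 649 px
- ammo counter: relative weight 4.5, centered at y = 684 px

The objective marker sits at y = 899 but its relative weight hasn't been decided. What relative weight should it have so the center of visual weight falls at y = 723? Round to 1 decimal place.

Fixed elements: Σw = 5.8 + 4.4 + 4.3 + 4.1 + 4.5 = 23.1, Σw·y = 5.8·673 + 4.4·729 + 4.3·573 + 4.1·649 + 4.5·684 = 15313.8.
Balance at y = 723 requires (15313.8 + w·899) / (23.1 + w) = 723.
Rearranging, w·(899 − 723) = 723·23.1 − 15313.8 = 1387.5, so w ≈ 1387.5/176 = 7.88.

w ≈ 7.9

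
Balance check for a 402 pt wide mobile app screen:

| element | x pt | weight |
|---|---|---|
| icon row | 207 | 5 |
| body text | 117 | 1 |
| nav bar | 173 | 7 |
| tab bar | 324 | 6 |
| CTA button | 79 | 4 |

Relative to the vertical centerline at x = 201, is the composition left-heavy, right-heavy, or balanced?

Weights sum to 5 + 1 + 7 + 6 + 4 = 23.
x-moment: 5·207 + 1·117 + 7·173 + 6·324 + 4·79 = 4623; centroid 4623/23 ≈ 201.00.
That equals the midline 201 — balanced.

balanced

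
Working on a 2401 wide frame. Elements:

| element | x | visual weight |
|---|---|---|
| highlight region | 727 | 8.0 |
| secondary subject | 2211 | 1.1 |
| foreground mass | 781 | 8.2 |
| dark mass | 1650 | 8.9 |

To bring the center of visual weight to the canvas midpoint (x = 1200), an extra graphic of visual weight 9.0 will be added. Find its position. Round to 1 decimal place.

x ≈ 1433.6

After adding the extra graphic, total weight = 8.0 + 1.1 + 8.2 + 8.9 + 9.0 = 35.2.
Along x: (29337.3 + 9.0·x) / 35.2 = 1200 (existing moment 8.0·727 + 1.1·2211 + 8.2·781 + 8.9·1650 = 29337.3) ⇒ x = (42240.0 − 29337.3) / 9.0 ≈ 1433.63.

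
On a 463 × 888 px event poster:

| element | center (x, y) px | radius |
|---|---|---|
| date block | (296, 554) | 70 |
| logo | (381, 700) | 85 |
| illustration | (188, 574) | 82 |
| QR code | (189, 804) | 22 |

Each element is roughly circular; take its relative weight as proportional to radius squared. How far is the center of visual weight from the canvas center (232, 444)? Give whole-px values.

r² weights: date block 70² = 4900, logo 85² = 7225, illustration 82² = 6724, QR code 22² = 484. Total = 19333.
Σw·x = 4900·296 + 7225·381 + 6724·188 + 484·189 = 5558713, so x̄ = 5558713/19333 ≈ 287.52.
Σw·y = 4900·554 + 7225·700 + 6724·574 + 484·804 = 12020812, so ȳ = 12020812/19333 ≈ 621.78.
From (232, 444): dx = 55.52, dy = 177.78, so the distance is √(dx²+dy²) ≈ 186.25.

≈ 186 px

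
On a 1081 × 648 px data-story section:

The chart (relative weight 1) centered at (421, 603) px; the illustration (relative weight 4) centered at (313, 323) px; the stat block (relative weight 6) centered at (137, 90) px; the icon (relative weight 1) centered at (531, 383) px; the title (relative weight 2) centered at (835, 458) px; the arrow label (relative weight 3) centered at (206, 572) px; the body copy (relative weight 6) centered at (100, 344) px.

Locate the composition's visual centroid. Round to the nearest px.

Weights sum to 1 + 4 + 6 + 1 + 2 + 3 + 6 = 23.
Σw·x = 5914; x̄ = 5914/23 ≈ 257.13.
Σw·y = 7514; ȳ = 7514/23 ≈ 326.70.

(257, 327)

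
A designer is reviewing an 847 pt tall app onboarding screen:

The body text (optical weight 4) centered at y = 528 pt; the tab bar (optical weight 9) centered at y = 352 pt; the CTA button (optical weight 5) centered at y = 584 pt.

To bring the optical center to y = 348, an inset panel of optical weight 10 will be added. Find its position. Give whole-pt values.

With the inset panel, Σw becomes 4 + 9 + 5 + 10 = 28.
y: need Σw·y = 28·348 = 9744. Existing = 4·528 + 9·352 + 5·584 = 8200. Remainder 1544 / 10 ≈ 154.40.

y ≈ 154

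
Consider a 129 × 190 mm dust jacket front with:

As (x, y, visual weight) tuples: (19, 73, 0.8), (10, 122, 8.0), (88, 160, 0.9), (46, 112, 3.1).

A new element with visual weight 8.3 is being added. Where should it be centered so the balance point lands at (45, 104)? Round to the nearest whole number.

(76, 81)

With the new element, Σw becomes 0.8 + 8.0 + 0.9 + 3.1 + 8.3 = 21.1.
x: target moment 21.1×45 = 949.5; current 0.8·19 + 8.0·10 + 0.9·88 + 3.1·46 = 317.0; the new element supplies 632.5, so x = 632.5/8.3 ≈ 76.20.
y: target moment 21.1×104 = 2194.4; current 0.8·73 + 8.0·122 + 0.9·160 + 3.1·112 = 1525.6; the new element supplies 668.8, so y = 668.8/8.3 ≈ 80.58.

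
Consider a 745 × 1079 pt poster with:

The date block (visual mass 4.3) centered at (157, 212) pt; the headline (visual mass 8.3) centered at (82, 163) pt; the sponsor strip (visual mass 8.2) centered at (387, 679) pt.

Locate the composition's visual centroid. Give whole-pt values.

(218, 377)

Weights sum to 4.3 + 8.3 + 8.2 = 20.8.
Σw·x = 4.3·157 + 8.3·82 + 8.2·387 = 4529.1, so x̄ = 4529.1/20.8 ≈ 217.75.
Σw·y = 4.3·212 + 8.3·163 + 8.2·679 = 7832.3, so ȳ = 7832.3/20.8 ≈ 376.55.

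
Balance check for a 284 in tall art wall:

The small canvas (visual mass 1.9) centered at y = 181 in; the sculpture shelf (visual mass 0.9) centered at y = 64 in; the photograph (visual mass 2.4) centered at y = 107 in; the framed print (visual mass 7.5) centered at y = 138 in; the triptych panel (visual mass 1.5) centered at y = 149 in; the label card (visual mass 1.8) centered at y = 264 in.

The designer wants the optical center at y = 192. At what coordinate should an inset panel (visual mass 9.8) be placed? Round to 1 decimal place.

New total weight: (1.9 + 0.9 + 2.4 + 7.5 + 1.5 + 1.8) + 9.8 = 25.8.
Along y: (2392.0 + 9.8·y) / 25.8 = 192 (existing moment 1.9·181 + 0.9·64 + 2.4·107 + 7.5·138 + 1.5·149 + 1.8·264 = 2392.0) ⇒ y = (4953.6 − 2392.0) / 9.8 ≈ 261.39.

y ≈ 261.4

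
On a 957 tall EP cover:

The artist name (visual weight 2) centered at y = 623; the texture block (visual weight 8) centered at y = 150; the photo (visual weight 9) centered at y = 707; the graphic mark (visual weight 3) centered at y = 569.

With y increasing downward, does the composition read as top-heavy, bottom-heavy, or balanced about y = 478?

balanced

Weights sum to 2 + 8 + 9 + 3 = 22.
y-moment: 2·623 + 8·150 + 9·707 + 3·569 = 10516; centroid 10516/22 ≈ 478.00.
That equals the midline 478 — balanced.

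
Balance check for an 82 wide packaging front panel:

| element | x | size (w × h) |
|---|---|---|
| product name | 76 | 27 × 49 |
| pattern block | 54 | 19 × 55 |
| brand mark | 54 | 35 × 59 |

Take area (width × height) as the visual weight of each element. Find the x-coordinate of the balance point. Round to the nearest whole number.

x ≈ 61

Taking area as weight: product name 27·49 = 1323, pattern block 19·55 = 1045, brand mark 35·59 = 2065. Sum 4433.
x-moment: 1323·76 + 1045·54 + 2065·54 = 268488; centroid 268488/4433 ≈ 60.57.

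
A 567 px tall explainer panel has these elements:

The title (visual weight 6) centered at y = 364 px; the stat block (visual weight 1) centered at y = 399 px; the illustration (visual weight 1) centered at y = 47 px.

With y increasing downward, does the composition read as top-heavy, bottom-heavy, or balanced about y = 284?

bottom-heavy

Weights sum to 6 + 1 + 1 = 8.
y-moment: 6·364 + 1·399 + 1·47 = 2630; centroid 2630/8 ≈ 328.75.
328.8 lies below (larger y than) the midline 284, so the layout is bottom-heavy.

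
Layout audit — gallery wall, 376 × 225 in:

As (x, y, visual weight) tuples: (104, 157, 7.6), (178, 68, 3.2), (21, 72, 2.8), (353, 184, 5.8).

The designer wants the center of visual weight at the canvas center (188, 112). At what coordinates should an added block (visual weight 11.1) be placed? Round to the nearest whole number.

New total weight: (7.6 + 3.2 + 2.8 + 5.8) + 11.1 = 30.5.
x: need Σw·x = 30.5·188 = 5734.0. Existing = 7.6·104 + 3.2·178 + 2.8·21 + 5.8·353 = 3466.2. Remainder 2267.8 / 11.1 ≈ 204.31.
y: need Σw·y = 30.5·112 = 3416.0. Existing = 7.6·157 + 3.2·68 + 2.8·72 + 5.8·184 = 2679.6. Remainder 736.4 / 11.1 ≈ 66.34.

(204, 66)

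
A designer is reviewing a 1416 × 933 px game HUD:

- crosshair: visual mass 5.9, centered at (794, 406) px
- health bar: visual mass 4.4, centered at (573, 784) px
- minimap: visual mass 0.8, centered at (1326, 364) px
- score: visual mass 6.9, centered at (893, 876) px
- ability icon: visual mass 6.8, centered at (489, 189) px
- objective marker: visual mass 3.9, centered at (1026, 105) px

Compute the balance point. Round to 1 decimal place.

(758.0, 483.5)

Weights sum to 5.9 + 4.4 + 0.8 + 6.9 + 6.8 + 3.9 = 28.7.
x: moment 21754.9 / weight 28.7 ≈ 758.01
Σw·y = 13875.3; ȳ = 13875.3/28.7 ≈ 483.46.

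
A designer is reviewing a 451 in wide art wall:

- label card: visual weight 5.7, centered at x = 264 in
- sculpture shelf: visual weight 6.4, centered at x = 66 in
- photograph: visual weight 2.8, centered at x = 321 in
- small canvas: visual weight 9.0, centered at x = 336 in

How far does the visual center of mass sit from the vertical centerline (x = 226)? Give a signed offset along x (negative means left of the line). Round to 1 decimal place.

Total weight = 5.7 + 6.4 + 2.8 + 9.0 = 23.9.
Σw·x = 5.7·264 + 6.4·66 + 2.8·321 + 9.0·336 = 5850.0, so x̄ = 5850.0/23.9 ≈ 244.77.
Offset from x = 226: 244.77 − 226 ≈ 18.77.

≈ 18.8 in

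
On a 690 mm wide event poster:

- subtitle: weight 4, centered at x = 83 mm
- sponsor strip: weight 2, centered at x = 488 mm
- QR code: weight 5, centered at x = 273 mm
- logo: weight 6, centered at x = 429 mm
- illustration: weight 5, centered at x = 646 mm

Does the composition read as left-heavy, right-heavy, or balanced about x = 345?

right-heavy

Σw = 4 + 2 + 5 + 6 + 5 = 22.
Σw·x = 4·83 + 2·488 + 5·273 + 6·429 + 5·646 = 8477, so x̄ = 8477/22 ≈ 385.32.
385.3 lies right of the midline 345, so the layout is right-heavy.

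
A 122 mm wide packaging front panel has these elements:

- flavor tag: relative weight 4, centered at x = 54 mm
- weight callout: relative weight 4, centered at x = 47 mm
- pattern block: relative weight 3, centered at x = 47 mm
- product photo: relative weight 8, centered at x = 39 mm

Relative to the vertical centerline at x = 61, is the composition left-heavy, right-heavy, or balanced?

Total weight = 4 + 4 + 3 + 8 = 19.
x-moment: 4·54 + 4·47 + 3·47 + 8·39 = 857; centroid 857/19 ≈ 45.11.
Since 45.1 is left of 61, the composition reads left-heavy.

left-heavy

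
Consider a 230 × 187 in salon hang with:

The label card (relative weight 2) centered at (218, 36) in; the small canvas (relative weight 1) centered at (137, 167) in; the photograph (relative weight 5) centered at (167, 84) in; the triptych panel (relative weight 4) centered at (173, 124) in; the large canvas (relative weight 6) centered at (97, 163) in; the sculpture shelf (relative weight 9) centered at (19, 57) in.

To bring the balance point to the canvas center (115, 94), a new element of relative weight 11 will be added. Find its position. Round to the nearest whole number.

After adding the new element, total weight = 2 + 1 + 5 + 4 + 6 + 9 + 11 = 38.
x: need Σw·x = 38·115 = 4370. Existing = 2·218 + 1·137 + 5·167 + 4·173 + 6·97 + 9·19 = 2853. Remainder 1517 / 11 ≈ 137.91.
y: need Σw·y = 38·94 = 3572. Existing = 2·36 + 1·167 + 5·84 + 4·124 + 6·163 + 9·57 = 2646. Remainder 926 / 11 ≈ 84.18.

(138, 84)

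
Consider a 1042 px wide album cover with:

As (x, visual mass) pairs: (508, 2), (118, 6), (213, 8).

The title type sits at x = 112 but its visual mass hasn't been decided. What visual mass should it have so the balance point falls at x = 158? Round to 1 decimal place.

w ≈ 19.6

Fixed elements: Σw = 2 + 6 + 8 = 16, Σw·x = 2·508 + 6·118 + 8·213 = 3428.
Set Σw·x/Σw = 158: (3428 + 112w) = 158·(16 + w).
Solving: w = (158·16 − 3428) / (112 − 158) = -900 / -46 ≈ 19.57.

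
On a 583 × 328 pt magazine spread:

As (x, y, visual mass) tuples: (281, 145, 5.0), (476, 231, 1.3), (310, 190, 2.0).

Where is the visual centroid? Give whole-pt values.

Σw = 5.0 + 1.3 + 2.0 = 8.3.
x-moment: 5.0·281 + 1.3·476 + 2.0·310 = 2643.8; centroid 2643.8/8.3 ≈ 318.53.
y-moment: 5.0·145 + 1.3·231 + 2.0·190 = 1405.3; centroid 1405.3/8.3 ≈ 169.31.

(319, 169)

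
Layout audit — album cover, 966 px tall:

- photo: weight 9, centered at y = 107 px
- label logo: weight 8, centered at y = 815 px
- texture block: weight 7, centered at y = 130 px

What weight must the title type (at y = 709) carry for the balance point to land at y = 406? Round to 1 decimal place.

w ≈ 4.5

Known weights sum to 9 + 8 + 7 = 24; their moment is 9·107 + 8·815 + 7·130 = 8393.
For the centroid to hit 406: (8393 + w·709) / (24 + w) = 406.
Solving: w = (406·24 − 8393) / (709 − 406) = 1351 / 303 ≈ 4.46.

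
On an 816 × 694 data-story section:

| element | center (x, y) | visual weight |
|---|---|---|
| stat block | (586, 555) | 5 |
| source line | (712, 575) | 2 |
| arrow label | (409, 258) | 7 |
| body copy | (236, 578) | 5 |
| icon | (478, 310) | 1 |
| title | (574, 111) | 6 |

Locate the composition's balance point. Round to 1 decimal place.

Weights sum to 5 + 2 + 7 + 5 + 1 + 6 = 26.
x: moment 12319 / weight 26 ≈ 473.81
y: moment 9597 / weight 26 ≈ 369.12

(473.8, 369.1)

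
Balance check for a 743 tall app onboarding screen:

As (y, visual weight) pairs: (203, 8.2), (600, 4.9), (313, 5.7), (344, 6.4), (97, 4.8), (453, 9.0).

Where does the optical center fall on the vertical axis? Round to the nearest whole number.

Weights sum to 8.2 + 4.9 + 5.7 + 6.4 + 4.8 + 9.0 = 39.0.
y-moment: 8.2·203 + 4.9·600 + 5.7·313 + 6.4·344 + 4.8·97 + 9.0·453 = 13132.9; centroid 13132.9/39.0 ≈ 336.74.

y ≈ 337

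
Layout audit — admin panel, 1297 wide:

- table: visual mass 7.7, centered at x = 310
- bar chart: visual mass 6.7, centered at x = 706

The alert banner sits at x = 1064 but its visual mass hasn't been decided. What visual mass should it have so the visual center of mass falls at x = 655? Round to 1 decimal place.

Known weights sum to 7.7 + 6.7 = 14.4; their moment is 7.7·310 + 6.7·706 = 7117.2.
Set Σw·x/Σw = 655: (7117.2 + 1064w) = 655·(14.4 + w).
Solving: w = (655·14.4 − 7117.2) / (1064 − 655) = 2314.8 / 409 ≈ 5.66.

w ≈ 5.7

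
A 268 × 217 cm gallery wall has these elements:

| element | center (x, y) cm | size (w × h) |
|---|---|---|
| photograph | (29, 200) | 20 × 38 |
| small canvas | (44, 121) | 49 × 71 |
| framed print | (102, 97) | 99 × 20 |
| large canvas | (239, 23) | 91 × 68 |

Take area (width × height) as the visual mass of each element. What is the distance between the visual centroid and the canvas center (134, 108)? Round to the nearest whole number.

≈ 38 cm

Areas: photograph 20·38 = 760, small canvas 49·71 = 3479, framed print 99·20 = 1980, large canvas 91·68 = 6188. Total weight = 12407.
Σw·x = 760·29 + 3479·44 + 1980·102 + 6188·239 = 1856008, so x̄ = 1856008/12407 ≈ 149.59.
Σw·y = 760·200 + 3479·121 + 1980·97 + 6188·23 = 907343, so ȳ = 907343/12407 ≈ 73.13.
From (134, 108): dx = 15.59, dy = -34.87, so the distance is √(dx²+dy²) ≈ 38.20.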